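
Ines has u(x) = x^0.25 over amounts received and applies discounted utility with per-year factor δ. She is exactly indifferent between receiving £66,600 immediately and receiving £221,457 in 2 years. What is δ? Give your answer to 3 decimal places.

δ ≈ 0.861

Equating discounted utilities: u(66600) = δ^2·u(221457) ⇒ δ^2 = u(66600)/u(221457).
Since u(x) = x^0.25, δ^2 = (66600/221457)^0.25 = 0.30074^0.25 = 0.74054.
So δ = 0.74054^(1/2) ≈ 0.861.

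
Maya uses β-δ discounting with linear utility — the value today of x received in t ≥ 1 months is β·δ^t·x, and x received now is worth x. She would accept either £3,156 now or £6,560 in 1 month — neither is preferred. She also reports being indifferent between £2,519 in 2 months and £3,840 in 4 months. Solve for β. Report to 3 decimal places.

From the later pair, β·δ^2·2519 = β·δ^4·3840; dividing through, δ^2 = 2519/3840 = 0.65599, so δ = 0.80993.
Substituting δ into 3156 = β·δ·6560: β = 3156/(5313.153) ≈ 0.594.

β ≈ 0.594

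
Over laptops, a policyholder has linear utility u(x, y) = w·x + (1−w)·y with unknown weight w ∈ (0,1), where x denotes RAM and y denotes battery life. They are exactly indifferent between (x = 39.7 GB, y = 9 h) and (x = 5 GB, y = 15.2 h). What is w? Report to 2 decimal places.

w = 0.15

Indifference: w·39.7 + (1−w)·9 = w·5 + (1−w)·15.2.
Collecting terms: w·34.7 = (1−w)·6.2.
The marginal rate of substitution is 6.2/34.7, so w = 6.2/(34.7+6.2) = 0.15.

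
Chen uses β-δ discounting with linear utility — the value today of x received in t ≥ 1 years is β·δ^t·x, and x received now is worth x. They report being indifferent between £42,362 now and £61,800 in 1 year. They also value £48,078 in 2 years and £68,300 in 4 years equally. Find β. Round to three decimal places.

β ≈ 0.817

From the later pair, β·δ^2·48078 = β·δ^4·68300; dividing through, δ^2 = 48078/68300 = 0.70392, so δ = 0.83900.
The first indifference: 42362 = β·δ·61800, so β = 42362/(δ·61800) = 42362/(0.83900·61800) ≈ 0.817.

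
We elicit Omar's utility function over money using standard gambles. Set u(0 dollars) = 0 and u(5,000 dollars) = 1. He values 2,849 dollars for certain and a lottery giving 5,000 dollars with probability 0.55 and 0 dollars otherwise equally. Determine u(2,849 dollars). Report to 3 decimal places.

u(2,849 dollars) equals the lottery's expected utility: 0.55·1 + 0.45·0 = 0.55.

0.550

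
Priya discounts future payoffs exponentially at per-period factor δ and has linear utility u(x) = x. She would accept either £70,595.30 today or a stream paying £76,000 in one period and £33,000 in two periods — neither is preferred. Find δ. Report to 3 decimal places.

δ ≈ 0.710

Present value of the stream is 76000·δ + 33000·δ². Indifference gives 76000δ + 33000δ² = 70595.30.
Rearranged: 33000δ² + 76000δ − 70595.30 = 0.
By the quadratic formula (taking the positive root), δ = (−76000 + √15094579600.00) / 66000 ≈ 0.710.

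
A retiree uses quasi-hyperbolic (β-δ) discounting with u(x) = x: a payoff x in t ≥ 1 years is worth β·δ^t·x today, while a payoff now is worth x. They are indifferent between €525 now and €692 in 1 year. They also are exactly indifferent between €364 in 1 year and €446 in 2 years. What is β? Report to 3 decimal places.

Both payoffs in the second observation are in the future, so β drops out: δ^1·364 = δ^2·446 ⇒ δ = 364/446 = 0.81614.
Substituting δ into 525 = β·δ·692: β = 525/(564.771) ≈ 0.930.

β ≈ 0.930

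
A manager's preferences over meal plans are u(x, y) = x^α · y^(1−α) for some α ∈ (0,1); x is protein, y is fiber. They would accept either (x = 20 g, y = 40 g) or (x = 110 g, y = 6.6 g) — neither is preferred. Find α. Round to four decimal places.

α ≈ 0.5138

Set the two utilities equal: 20^α·40^(1−α) = 110^α·6.6^(1−α).
Taking logs: α·ln 20 + (1−α)·ln 40 = α·ln 110 + (1−α)·ln 6.6, i.e. α·-1.7047481 = (1−α)·-1.8018098.
Thus α·(-3.5065579) = -1.8018098, so α = -1.8018098/-3.5065579 ≈ 0.5138.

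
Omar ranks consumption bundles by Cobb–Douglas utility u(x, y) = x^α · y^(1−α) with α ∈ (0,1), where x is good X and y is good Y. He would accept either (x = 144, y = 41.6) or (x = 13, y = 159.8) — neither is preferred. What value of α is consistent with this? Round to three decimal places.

α ≈ 0.359

The Cobb–Douglas utilities coincide, so 144^α·41.6^(1−α) = 13^α·159.8^(1−α).
(144/13)^α = (159.8/41.6)^(1−α); take logs: α·ln(144/13) = (1−α)·ln(159.8/41.6), i.e. α·2.404864 = (1−α)·1.345823.
With A = 2.404864 and B = 1.345823: α·A = (1−α)·B, so α = B/(A+B) = 1.345823/3.750687 ≈ 0.359.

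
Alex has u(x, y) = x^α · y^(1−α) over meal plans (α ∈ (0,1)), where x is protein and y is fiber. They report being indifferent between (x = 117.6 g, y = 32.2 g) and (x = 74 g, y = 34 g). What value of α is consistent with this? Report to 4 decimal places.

α ≈ 0.1051

The Cobb–Douglas utilities coincide, so 117.6^α·32.2^(1−α) = 74^α·34^(1−α).
(117.6/74)^α = (34/32.2)^(1−α); take logs: α·ln(117.6/74) = (1−α)·ln(34/32.2), i.e. α·0.4632239 = (1−α)·0.0543941.
So α/(1−α) = (0.0543941)/(0.4632239) = 0.1174251, and α = 0.1174251/1.1174251 ≈ 0.1051.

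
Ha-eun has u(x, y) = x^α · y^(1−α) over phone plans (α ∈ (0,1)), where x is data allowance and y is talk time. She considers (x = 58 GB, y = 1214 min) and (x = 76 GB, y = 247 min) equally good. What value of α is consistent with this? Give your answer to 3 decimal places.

The Cobb–Douglas utilities coincide, so 58^α·1214^(1−α) = 76^α·247^(1−α).
Taking logs: α·ln 58 + (1−α)·ln 1214 = α·ln 76 + (1−α)·ln 247, i.e. α·-0.270290 = (1−α)·-1.592288.
With A = -0.270290 and B = -1.592288: α·A = (1−α)·B, so α = B/(A+B) = -1.592288/-1.862578 ≈ 0.855.

α ≈ 0.855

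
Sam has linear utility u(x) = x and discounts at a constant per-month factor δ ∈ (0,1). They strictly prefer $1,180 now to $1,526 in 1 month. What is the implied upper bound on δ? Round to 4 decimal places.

δ < 0.7733

Comparing present values: 1180 > δ·1526.
Dividing through by 1526 gives δ < 0.77326.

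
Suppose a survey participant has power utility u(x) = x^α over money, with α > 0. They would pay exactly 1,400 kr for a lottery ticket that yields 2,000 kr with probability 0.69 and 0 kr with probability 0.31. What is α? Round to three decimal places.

α ≈ 1.040

Since u(0) = 0, the lottery's EU is 0.69·2000^α.
Equating: 1400^α = 0.69·2000^α, i.e. 0.7000^α = 0.69.
Take logs: α = ln 0.69 / ln(1400/2000) ≈ 1.04034.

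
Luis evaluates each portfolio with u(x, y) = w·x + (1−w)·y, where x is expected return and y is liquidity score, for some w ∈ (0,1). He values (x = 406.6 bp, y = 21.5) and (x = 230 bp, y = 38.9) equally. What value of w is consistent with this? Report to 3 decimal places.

w = 0.090

u(406.6,21.5) = u(230,38.9) means w·406.6 + (1−w)·21.5 = w·230 + (1−w)·38.9.
Rearranging, 176.6·w − 17.4·(1−w) = 0.
The marginal rate of substitution is 17.4/176.6, so w = 17.4/(176.6+17.4) = 0.090.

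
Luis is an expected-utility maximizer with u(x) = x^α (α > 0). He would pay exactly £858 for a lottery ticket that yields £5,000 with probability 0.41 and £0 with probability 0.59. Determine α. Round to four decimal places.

EU(lottery) = 0.41·5000^α + 0.59·0 = 0.41·5000^α.
Setting u(858) equal to that: 858^α = 0.41·5000^α ⇒ (858/5000)^α = 0.41.
Taking logs: α·ln(858/5000) = ln(0.41), so α = -0.8915981 / -1.7625891 ≈ 0.5058.

α ≈ 0.5058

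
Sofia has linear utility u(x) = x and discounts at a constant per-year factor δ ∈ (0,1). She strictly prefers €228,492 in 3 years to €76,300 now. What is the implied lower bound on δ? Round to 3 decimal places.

δ > 0.694

Under u(x) = x this choice says 76300 < δ^3·228492.
Dividing by 228492: δ^3 > 0.33393. Both sides are positive, so the cube root keeps the direction.
δ > (76300/228492)^(1/3) ≈ 0.694.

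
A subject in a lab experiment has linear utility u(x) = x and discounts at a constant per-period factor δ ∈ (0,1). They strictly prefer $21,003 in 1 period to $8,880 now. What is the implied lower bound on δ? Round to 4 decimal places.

δ > 0.4228

Comparing present values: 8880 < δ·21003.
So δ > 8880/21003 = 0.42280.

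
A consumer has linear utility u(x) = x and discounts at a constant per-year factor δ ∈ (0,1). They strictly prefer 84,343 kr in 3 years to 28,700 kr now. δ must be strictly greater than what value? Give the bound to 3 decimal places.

δ > 0.698

The preference means 28700 < δ^3·84343.
Dividing by 84343: δ^3 > 0.34028. Both sides are positive, so the cube root keeps the direction.
δ > 0.34028^(1/3) = 0.698.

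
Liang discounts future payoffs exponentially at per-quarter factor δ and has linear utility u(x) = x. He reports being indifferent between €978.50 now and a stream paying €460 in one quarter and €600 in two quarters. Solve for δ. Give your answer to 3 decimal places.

δ ≈ 0.950

The stream is worth 460δ + 600δ² today, so 460δ + 600δ² = 978.50.
That is, 600δ² + 460δ − 978.50 = 0, a quadratic in δ.
By the quadratic formula (taking the positive root), δ = (−460 + √2560000.00) / 1200 ≈ 0.950.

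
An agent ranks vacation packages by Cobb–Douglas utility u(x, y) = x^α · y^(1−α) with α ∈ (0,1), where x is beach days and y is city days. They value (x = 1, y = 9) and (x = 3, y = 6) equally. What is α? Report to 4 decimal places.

α ≈ 0.2696

Indifference: 1^α · 9^(1−α) = 3^α · 6^(1−α).
Taking logs: α·ln 1 + (1−α)·ln 9 = α·ln 3 + (1−α)·ln 6, i.e. α·-1.0986123 = (1−α)·-0.4054651.
Thus α·(-1.5040774) = -0.4054651, so α = -0.4054651/-1.5040774 ≈ 0.2696.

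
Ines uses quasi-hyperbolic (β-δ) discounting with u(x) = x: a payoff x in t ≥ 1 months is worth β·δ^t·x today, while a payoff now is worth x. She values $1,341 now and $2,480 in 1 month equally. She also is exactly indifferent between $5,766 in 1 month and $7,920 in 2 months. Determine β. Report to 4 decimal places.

The second indifference involves only future payoffs, so β cancels: β·δ^1·5766 = β·δ^2·7920, giving δ = 5766/7920 = 0.72803.
The first indifference: 1341 = β·δ·2480, so β = 1341/(δ·2480) = 1341/(0.72803·2480) ≈ 0.7427.

β ≈ 0.7427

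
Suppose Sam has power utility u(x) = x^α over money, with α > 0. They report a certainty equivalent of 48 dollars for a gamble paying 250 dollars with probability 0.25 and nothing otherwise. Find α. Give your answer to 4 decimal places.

The lottery's expected utility is 0.25·u(250) + 0.75·u(0) = 0.25·250^α (since u(0) = 0 for α > 0).
Equating: 48^α = 0.25·250^α, i.e. 0.1920^α = 0.25.
Take logs: α = ln 0.25 / ln(48/250) ≈ 0.840046.

α ≈ 0.8400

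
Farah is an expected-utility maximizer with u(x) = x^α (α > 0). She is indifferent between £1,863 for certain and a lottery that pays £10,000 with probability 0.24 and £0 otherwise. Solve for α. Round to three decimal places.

Since u(0) = 0, the lottery's EU is 0.24·10000^α.
Indifference: 1863^α = 0.24·10000^α, so (1863/10000)^α = 0.24.
Take logs: α = ln 0.24 / ln(1863/10000) ≈ 0.84927.

α ≈ 0.849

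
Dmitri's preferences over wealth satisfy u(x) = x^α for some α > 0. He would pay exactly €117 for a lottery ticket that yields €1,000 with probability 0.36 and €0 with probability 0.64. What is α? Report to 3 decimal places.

The lottery's expected utility is 0.36·u(1000) + 0.64·u(0) = 0.36·1000^α (since u(0) = 0 for α > 0).
Setting u(117) equal to that: 117^α = 0.36·1000^α ⇒ (117/1000)^α = 0.36.
α = ln(0.36) / ln(117/1000) = -1.021651/-2.145581 ≈ 0.476.

α ≈ 0.476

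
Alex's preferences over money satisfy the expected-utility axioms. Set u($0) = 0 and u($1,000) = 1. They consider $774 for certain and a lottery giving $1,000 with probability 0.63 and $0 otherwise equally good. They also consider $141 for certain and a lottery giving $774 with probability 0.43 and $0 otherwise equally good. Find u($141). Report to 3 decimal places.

From the first indifference, u($774) = 0.63·u($1,000) + 0.37·u($0) = 0.63·1 + 0.37·0 = 0.63.
Then u($141) = 0.43·u($774) + 0.57·u($0) = 0.43·0.63 + 0.57·0.00 = 0.2709.

0.271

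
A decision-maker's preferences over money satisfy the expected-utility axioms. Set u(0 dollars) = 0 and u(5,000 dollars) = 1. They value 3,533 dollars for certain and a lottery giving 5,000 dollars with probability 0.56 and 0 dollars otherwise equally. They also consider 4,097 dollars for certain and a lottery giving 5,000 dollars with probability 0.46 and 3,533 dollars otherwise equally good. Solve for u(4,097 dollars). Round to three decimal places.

The first gamble pins u(3,533 dollars): it must equal 0.56·1 + 0.44·0 = 0.56.
The second indifference gives u(4,097 dollars) = 0.46·u(5,000 dollars) + 0.54·u(3,533 dollars) = 0.46·1.00 + 0.54·0.56 = 0.7624.

0.762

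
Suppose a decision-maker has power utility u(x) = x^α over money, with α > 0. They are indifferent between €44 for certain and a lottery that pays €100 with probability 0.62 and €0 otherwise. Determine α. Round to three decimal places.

The lottery's expected utility is 0.62·u(100) + 0.38·u(0) = 0.62·100^α (since u(0) = 0 for α > 0).
Indifference: 44^α = 0.62·100^α, so (44/100)^α = 0.62.
Taking logs: α·ln(44/100) = ln(0.62), so α = -0.478036 / -0.820981 ≈ 0.582.

α ≈ 0.582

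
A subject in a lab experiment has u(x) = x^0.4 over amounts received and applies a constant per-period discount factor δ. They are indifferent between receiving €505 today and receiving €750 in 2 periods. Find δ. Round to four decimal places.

The payoff in 2 periods is discounted by δ^2, so u(505) = δ^2·u(750) and δ^2 = u(505)/u(750).
With u(x) = x^0.4: δ^2 = 505^0.4/750^0.4 = (505/750)^0.4 = 0.85367.
Hence δ = (0.85367)^(1/2) = 0.923945.

δ ≈ 0.9239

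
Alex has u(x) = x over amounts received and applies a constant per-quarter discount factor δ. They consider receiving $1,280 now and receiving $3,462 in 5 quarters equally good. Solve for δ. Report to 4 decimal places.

Indifference means u(1280) = δ^5 · u(3462), so δ^5 = u(1280)/u(3462).
With u(x) = x: δ^5 = 1280/3462 = 0.36973.
Taking the 5th root: δ = 0.36973^(1/5) ≈ 0.8196.

δ ≈ 0.8196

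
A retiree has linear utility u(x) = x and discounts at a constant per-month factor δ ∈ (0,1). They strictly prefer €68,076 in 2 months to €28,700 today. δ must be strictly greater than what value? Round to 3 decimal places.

Under u(x) = x this choice says 28700 < δ^2·68076.
So δ^2 > 28700/68076 = 0.42159; taking the square root of both positive sides preserves the inequality.
δ > 0.42159^(1/2) = 0.649.

δ > 0.649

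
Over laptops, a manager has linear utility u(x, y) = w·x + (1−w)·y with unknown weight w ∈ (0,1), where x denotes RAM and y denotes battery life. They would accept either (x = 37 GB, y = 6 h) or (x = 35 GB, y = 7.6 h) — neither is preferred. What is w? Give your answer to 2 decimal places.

Indifference: w·37 + (1−w)·6 = w·35 + (1−w)·7.6.
w·(37−35) = (1−w)·(7.6−6), i.e. w·2 = (1−w)·1.6.
The marginal rate of substitution is 1.6/2, so w = 1.6/(2+1.6) = 0.44.

w = 0.44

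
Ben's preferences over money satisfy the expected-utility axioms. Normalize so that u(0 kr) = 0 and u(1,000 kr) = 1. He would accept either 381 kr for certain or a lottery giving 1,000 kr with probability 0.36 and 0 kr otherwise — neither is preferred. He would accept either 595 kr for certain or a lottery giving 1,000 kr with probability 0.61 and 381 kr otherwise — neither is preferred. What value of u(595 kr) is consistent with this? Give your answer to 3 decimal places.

0.750

First, u(381 kr) = 0.36·u(1,000 kr) + 0.64·u(0 kr) = 0.36.
The second indifference gives u(595 kr) = 0.61·u(1,000 kr) + 0.39·u(381 kr) = 0.61·1.00 + 0.39·0.36 = 0.7504.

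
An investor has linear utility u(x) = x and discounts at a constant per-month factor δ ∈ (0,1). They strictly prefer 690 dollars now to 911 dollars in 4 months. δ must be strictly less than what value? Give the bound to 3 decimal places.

δ < 0.933

The preference means 690 > δ^4·911.
Hence δ^4 < 690/911 = 0.75741, and x ↦ x^(1/4) is increasing on (0,∞).
δ < 0.75741^(1/4) = 0.933.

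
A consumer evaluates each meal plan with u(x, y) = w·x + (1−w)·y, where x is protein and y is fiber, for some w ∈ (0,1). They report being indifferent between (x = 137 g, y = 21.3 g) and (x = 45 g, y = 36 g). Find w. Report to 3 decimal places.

w = 0.138

Indifference: w·137 + (1−w)·21.3 = w·45 + (1−w)·36.
Rearranging, 92·w − 14.7·(1−w) = 0.
Hence w = 14.7/(92+14.7) = 14.7/106.7 = 0.138.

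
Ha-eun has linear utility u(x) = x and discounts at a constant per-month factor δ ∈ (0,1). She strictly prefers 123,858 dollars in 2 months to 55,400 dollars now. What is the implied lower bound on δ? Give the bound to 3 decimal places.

δ > 0.669

The preference means 55400 < δ^2·123858.
Hence δ^2 > 55400/123858 = 0.44729, and x ↦ x^(1/2) is increasing on (0,∞).
δ > (55400/123858)^(1/2) ≈ 0.669.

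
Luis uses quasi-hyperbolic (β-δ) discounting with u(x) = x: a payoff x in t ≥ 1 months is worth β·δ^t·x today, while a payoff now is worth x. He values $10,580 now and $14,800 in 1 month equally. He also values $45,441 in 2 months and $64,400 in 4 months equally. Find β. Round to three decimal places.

From the later pair, β·δ^2·45441 = β·δ^4·64400; dividing through, δ^2 = 45441/64400 = 0.70561, so δ = 0.84000.
The first indifference: 10580 = β·δ·14800, so β = 10580/(δ·14800) = 10580/(0.84000·14800) ≈ 0.851.

β ≈ 0.851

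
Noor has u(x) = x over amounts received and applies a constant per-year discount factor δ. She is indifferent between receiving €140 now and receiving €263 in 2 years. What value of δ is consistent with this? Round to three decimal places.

δ ≈ 0.730

Equating discounted utilities: u(140) = δ^2·u(263) ⇒ δ^2 = u(140)/u(263).
With u(x) = x: δ^2 = 140/263 = 0.53232.
So δ = 0.53232^(1/2) ≈ 0.730.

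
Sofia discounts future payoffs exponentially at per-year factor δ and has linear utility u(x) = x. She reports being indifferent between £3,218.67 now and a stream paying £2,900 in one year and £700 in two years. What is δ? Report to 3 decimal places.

Equating present values: 3218.67 = 2900δ + 700δ².
That is, 700δ² + 2900δ − 3218.67 = 0, a quadratic in δ.
By the quadratic formula (taking the positive root), δ = (−2900 + √17422276.00) / 1400 ≈ 0.910.

δ ≈ 0.910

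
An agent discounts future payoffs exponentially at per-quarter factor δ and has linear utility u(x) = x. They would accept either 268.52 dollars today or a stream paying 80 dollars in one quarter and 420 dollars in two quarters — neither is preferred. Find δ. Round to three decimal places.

Equating present values: 268.52 = 80δ + 420δ².
That is, 420δ² + 80δ − 268.52 = 0, a quadratic in δ.
By the quadratic formula (taking the positive root), δ = (−80 + √457513.60) / 840 ≈ 0.710.

δ ≈ 0.710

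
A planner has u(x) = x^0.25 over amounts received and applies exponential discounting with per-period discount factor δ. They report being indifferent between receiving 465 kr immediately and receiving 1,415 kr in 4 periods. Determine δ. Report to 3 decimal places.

Equating discounted utilities: u(465) = δ^4·u(1415) ⇒ δ^4 = u(465)/u(1415).
With u(x) = x^0.25: δ^4 = 465^0.25/1415^0.25 = (465/1415)^0.25 = 0.75714.
Hence δ = (0.75714)^(1/4) = 0.93281.

δ ≈ 0.933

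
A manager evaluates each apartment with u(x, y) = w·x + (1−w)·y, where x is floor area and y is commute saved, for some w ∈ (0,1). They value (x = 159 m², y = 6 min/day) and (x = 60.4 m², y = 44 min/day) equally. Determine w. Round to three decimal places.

Equating utilities: w·159 + (1−w)·6 = w·60.4 + (1−w)·44.
w·(159−60.4) = (1−w)·(44−6), i.e. w·98.6 = (1−w)·38.
Hence w = 38/(98.6+38) = 38/136.6 = 0.278.

w = 0.278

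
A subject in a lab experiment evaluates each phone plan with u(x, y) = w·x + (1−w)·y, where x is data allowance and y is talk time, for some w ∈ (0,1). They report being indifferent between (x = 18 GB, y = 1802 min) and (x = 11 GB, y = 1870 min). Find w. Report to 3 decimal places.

w = 0.907

u(18,1802) = u(11,1870) means w·18 + (1−w)·1802 = w·11 + (1−w)·1870.
Collecting terms: w·7 = (1−w)·68.
So w/(1−w) = 68/7 = 9.7143, giving w = 68/(7+68) = 0.907.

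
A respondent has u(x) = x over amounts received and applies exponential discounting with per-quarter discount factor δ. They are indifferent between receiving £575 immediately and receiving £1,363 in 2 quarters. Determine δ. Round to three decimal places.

The payoff in 2 quarters is discounted by δ^2, so u(575) = δ^2·u(1363) and δ^2 = u(575)/u(1363).
With u(x) = x: δ^2 = 575/1363 = 0.42186.
So δ = 0.42186^(1/2) ≈ 0.650.

δ ≈ 0.650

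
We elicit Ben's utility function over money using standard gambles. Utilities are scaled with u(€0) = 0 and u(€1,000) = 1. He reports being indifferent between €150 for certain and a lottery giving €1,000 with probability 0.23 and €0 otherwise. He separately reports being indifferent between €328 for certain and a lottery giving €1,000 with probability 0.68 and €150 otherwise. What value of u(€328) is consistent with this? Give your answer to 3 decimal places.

From the first indifference, u(€150) = 0.23·u(€1,000) + 0.77·u(€0) = 0.23·1 + 0.77·0 = 0.23.
Chaining: u(€328) = 0.68·1.00 + 0.32·0.23 = 0.7536.

0.754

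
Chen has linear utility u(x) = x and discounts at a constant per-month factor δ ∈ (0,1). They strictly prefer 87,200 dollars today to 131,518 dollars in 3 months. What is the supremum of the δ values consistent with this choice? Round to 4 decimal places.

Under u(x) = x this choice says 87200 > δ^3·131518.
Hence δ^3 < 87200/131518 = 0.66303, and x ↦ x^(1/3) is increasing on (0,∞).
δ < 0.66303^(1/3) = 0.8720.

δ < 0.8720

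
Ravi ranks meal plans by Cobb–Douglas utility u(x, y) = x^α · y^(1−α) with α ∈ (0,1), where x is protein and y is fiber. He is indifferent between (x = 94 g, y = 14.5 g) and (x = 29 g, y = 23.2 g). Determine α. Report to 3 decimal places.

Set the two utilities equal: 94^α·14.5^(1−α) = 29^α·23.2^(1−α).
(94/29)^α = (23.2/14.5)^(1−α); take logs: α·ln(94/29) = (1−α)·ln(23.2/14.5), i.e. α·1.175999 = (1−α)·0.470004.
Thus α·(1.646003) = 0.470004, so α = 0.470004/1.646003 ≈ 0.286.

α ≈ 0.286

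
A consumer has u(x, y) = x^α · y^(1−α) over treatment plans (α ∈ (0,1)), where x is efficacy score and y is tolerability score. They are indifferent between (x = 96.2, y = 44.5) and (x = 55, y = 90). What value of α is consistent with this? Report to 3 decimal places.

Set the two utilities equal: 96.2^α·44.5^(1−α) = 55^α·90^(1−α).
(96.2/55)^α = (90/44.5)^(1−α); take logs: α·ln(96.2/55) = (1−α)·ln(90/44.5), i.e. α·0.559096 = (1−α)·0.704320.
Thus α·(1.263416) = 0.704320, so α = 0.704320/1.263416 ≈ 0.557.

α ≈ 0.557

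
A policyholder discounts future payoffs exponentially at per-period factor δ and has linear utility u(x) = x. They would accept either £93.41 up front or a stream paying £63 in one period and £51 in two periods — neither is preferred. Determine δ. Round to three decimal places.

δ ≈ 0.870

The stream is worth 63δ + 51δ² today, so 63δ + 51δ² = 93.41.
That is, 51δ² + 63δ − 93.41 = 0, a quadratic in δ.
δ = (−63 + √(63² + 4·51·93.41)) / (2·51) = (−63 + √23024.64) / 102 ≈ 0.870.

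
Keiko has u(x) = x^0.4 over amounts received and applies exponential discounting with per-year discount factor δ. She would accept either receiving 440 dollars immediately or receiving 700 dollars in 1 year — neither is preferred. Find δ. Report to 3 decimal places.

δ ≈ 0.831

Equating discounted utilities: u(440) = δ·u(700) ⇒ δ = u(440)/u(700).
With u(x) = x^0.4: δ = 440^0.4/700^0.4 = (440/700)^0.4 = 0.83050.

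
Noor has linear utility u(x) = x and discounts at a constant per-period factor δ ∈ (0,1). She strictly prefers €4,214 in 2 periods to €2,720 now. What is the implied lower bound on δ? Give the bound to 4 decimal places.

The preference means 2720 < δ^2·4214.
Hence δ^2 > 2720/4214 = 0.64547, and x ↦ x^(1/2) is increasing on (0,∞).
δ > 0.64547^(1/2) = 0.8034.

δ > 0.8034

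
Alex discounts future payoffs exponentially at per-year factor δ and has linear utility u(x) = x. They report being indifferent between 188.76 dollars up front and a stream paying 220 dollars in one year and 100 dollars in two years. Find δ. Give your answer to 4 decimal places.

δ ≈ 0.6600

Equating present values: 188.76 = 220δ + 100δ².
That is, 100δ² + 220δ − 188.76 = 0, a quadratic in δ.
δ = (−220 + √(220² + 4·100·188.76)) / (2·100) = (−220 + √123904.00) / 200 ≈ 0.6600.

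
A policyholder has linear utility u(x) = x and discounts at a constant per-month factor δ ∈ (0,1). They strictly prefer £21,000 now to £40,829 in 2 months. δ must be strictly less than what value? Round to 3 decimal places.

Comparing present values: 21000 > δ^2·40829.
So δ^2 < 21000/40829 = 0.51434; taking the square root of both positive sides preserves the inequality.
δ < (21000/40829)^(1/2) ≈ 0.717.

δ < 0.717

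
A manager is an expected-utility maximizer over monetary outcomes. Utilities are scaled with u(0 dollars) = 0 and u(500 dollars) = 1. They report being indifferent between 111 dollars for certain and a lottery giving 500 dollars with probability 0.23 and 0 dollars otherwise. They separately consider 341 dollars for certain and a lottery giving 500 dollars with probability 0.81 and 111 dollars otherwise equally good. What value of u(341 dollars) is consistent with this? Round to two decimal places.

First, u(111 dollars) = 0.23·u(500 dollars) + 0.77·u(0 dollars) = 0.23.
The second indifference gives u(341 dollars) = 0.81·u(500 dollars) + 0.19·u(111 dollars) = 0.81·1.00 + 0.19·0.23 = 0.8537.

0.85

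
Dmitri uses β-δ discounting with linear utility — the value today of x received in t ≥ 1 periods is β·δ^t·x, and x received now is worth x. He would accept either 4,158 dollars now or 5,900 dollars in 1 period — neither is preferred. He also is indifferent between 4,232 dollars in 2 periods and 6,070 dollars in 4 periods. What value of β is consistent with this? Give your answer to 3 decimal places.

β ≈ 0.844

The second indifference involves only future payoffs, so β cancels: β·δ^2·4232 = β·δ^4·6070, giving δ^2 = 4232/6070 = 0.69720, so δ = 0.83498.
Now use the now-vs-future pair: 4158 = β·δ·5900 gives β = 4158/(0.83498·5900) ≈ 0.844.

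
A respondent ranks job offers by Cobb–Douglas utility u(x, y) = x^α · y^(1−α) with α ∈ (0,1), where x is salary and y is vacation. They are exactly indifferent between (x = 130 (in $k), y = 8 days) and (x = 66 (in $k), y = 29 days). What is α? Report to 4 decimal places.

Set the two utilities equal: 130^α·8^(1−α) = 66^α·29^(1−α).
Rearrange to (130/66)^α = (29/8)^(1−α) and take logs: α·0.6778797 = (1−α)·1.2878543.
Thus α·(1.9657340) = 1.2878543, so α = 1.2878543/1.9657340 ≈ 0.6552.

α ≈ 0.6552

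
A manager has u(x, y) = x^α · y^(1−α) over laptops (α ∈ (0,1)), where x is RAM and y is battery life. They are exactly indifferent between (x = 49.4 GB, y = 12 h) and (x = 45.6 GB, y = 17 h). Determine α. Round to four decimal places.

The Cobb–Douglas utilities coincide, so 49.4^α·12^(1−α) = 45.6^α·17^(1−α).
Taking logs: α·ln 49.4 + (1−α)·ln 12 = α·ln 45.6 + (1−α)·ln 17, i.e. α·0.0800427 = (1−α)·0.3483067.
Thus α·(0.4283494) = 0.3483067, so α = 0.3483067/0.4283494 ≈ 0.8131.

α ≈ 0.8131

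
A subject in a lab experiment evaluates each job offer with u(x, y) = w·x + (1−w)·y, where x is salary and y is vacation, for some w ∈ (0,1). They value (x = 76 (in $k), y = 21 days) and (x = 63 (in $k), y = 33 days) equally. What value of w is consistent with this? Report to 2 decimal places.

Equating utilities: w·76 + (1−w)·21 = w·63 + (1−w)·33.
Rearranging, 13·w − 12·(1−w) = 0.
The marginal rate of substitution is 12/13, so w = 12/(13+12) = 0.48.

w = 0.48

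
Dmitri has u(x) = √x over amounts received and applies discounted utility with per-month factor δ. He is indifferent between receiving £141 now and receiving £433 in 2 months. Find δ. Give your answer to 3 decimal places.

δ ≈ 0.755

Indifference means u(141) = δ^2 · u(433), so δ^2 = u(141)/u(433).
With u(x) = √x: δ^2 = √141/√433 = √(141/433) = 0.57064.
So δ = 0.57064^(1/2) ≈ 0.755.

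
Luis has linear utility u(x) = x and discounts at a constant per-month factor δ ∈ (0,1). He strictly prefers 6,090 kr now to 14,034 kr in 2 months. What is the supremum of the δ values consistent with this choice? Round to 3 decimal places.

Under u(x) = x this choice says 6090 > δ^2·14034.
Dividing by 14034: δ^2 < 0.43395. Both sides are positive, so the square root keeps the direction.
δ < (6090/14034)^(1/2) ≈ 0.659.

δ < 0.659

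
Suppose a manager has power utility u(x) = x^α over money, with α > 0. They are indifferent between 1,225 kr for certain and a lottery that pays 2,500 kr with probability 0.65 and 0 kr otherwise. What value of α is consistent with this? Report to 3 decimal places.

α ≈ 0.604

EU(lottery) = 0.65·2500^α + 0.35·0 = 0.65·2500^α.
Setting u(1225) equal to that: 1225^α = 0.65·2500^α ⇒ (1225/2500)^α = 0.65.
α = ln(0.65) / ln(1225/2500) = -0.430783/-0.713350 ≈ 0.604.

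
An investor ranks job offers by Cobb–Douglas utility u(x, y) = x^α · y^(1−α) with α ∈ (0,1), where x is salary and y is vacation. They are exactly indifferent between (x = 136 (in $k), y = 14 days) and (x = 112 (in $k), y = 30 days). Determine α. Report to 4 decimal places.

Set the two utilities equal: 136^α·14^(1−α) = 112^α·30^(1−α).
Taking logs: α·ln 136 + (1−α)·ln 14 = α·ln 112 + (1−α)·ln 30, i.e. α·0.1941560 = (1−α)·0.7621401.
With A = 0.1941560 and B = 0.7621401: α·A = (1−α)·B, so α = B/(A+B) = 0.7621401/0.9562961 ≈ 0.7970.

α ≈ 0.7970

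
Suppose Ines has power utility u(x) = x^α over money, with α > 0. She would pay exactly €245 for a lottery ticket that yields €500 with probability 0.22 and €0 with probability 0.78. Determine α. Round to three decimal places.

α ≈ 2.123

Since u(0) = 0, the lottery's EU is 0.22·500^α.
Setting u(245) equal to that: 245^α = 0.22·500^α ⇒ (245/500)^α = 0.22.
α = ln(0.22) / ln(245/500) = -1.514128/-0.713350 ≈ 2.123.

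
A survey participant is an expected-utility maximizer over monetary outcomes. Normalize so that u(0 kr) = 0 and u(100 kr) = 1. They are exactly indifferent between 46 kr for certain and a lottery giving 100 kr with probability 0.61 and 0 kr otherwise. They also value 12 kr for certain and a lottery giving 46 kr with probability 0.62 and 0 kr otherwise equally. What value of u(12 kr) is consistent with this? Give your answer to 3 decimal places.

0.378

First, u(46 kr) = 0.61·u(100 kr) + 0.39·u(0 kr) = 0.61.
Chaining: u(12 kr) = 0.62·0.61 + 0.38·0.00 = 0.3782.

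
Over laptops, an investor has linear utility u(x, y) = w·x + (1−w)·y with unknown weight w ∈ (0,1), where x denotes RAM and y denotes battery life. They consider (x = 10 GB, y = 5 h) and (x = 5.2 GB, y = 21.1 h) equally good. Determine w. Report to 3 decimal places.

Equating utilities: w·10 + (1−w)·5 = w·5.2 + (1−w)·21.1.
Rearranging, 4.8·w − 16.1·(1−w) = 0.
Hence w = 16.1/(4.8+16.1) = 16.1/20.9 = 0.770.

w = 0.770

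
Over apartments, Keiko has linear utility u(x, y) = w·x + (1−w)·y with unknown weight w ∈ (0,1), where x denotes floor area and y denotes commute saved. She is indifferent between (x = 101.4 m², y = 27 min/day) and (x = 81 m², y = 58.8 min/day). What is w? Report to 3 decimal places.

Equating utilities: w·101.4 + (1−w)·27 = w·81 + (1−w)·58.8.
Rearranging, 20.4·w − 31.8·(1−w) = 0.
The marginal rate of substitution is 31.8/20.4, so w = 31.8/(20.4+31.8) = 0.609.

w = 0.609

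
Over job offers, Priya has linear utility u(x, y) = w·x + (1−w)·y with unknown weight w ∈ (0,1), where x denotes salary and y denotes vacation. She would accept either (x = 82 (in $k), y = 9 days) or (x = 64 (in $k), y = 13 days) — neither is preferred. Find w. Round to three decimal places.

w = 0.182

u(82,9) = u(64,13) means w·82 + (1−w)·9 = w·64 + (1−w)·13.
w·(82−64) = (1−w)·(13−9), i.e. w·18 = (1−w)·4.
So w/(1−w) = 4/18 = 0.2222, giving w = 4/(18+4) = 0.182.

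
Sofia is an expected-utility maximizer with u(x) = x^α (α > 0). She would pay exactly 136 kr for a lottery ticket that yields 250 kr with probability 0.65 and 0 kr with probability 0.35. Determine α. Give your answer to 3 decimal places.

α ≈ 0.708

Since u(0) = 0, the lottery's EU is 0.65·250^α.
Setting u(136) equal to that: 136^α = 0.65·250^α ⇒ (136/250)^α = 0.65.
α = ln(0.65) / ln(136/250) = -0.430783/-0.608806 ≈ 0.708.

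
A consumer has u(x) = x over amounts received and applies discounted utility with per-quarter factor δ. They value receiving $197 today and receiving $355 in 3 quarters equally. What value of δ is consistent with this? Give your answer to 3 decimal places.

Equating discounted utilities: u(197) = δ^3·u(355) ⇒ δ^3 = u(197)/u(355).
With u(x) = x: δ^3 = 197/355 = 0.55493.
Hence δ = (0.55493)^(1/3) = 0.82176.

δ ≈ 0.822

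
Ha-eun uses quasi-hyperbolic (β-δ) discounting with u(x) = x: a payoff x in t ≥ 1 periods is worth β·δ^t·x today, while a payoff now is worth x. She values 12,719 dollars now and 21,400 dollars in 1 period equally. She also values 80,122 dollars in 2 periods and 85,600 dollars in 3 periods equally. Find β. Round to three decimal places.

β ≈ 0.635

From the later pair, β·δ^2·80122 = β·δ^3·85600; dividing through, δ = 80122/85600 = 0.93600.
Now use the now-vs-future pair: 12719 = β·δ·21400 gives β = 12719/(0.93600·21400) ≈ 0.635.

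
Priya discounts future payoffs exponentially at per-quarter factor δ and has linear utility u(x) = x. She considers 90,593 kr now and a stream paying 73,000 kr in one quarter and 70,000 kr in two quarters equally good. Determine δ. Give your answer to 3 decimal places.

δ ≈ 0.730

Present value of the stream is 73000·δ + 70000·δ². Indifference gives 73000δ + 70000δ² = 90593.
Rearranged: 70000δ² + 73000δ − 90593 = 0.
The positive root is δ = [−73000 + √(73000² + 4·70000·90593)] / (2·70000) = (−73000 + 175200.000)/140000 ≈ 0.730.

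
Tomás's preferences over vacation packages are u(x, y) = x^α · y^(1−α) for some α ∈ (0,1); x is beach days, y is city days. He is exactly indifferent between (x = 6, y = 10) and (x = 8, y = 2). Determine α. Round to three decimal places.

Indifference: 6^α · 10^(1−α) = 8^α · 2^(1−α).
Taking logs: α·ln 6 + (1−α)·ln 10 = α·ln 8 + (1−α)·ln 2, i.e. α·-0.287682 = (1−α)·-1.609438.
Thus α·(-1.897120) = -1.609438, so α = -1.609438/-1.897120 ≈ 0.848.

α ≈ 0.848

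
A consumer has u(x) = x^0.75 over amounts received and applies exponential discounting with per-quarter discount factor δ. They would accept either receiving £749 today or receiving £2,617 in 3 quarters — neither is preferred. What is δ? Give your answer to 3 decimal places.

δ ≈ 0.731

Equating discounted utilities: u(749) = δ^3·u(2617) ⇒ δ^3 = u(749)/u(2617).
With u(x) = x^0.75: δ^3 = 749^0.75/2617^0.75 = (749/2617)^0.75 = 0.39130.
Hence δ = (0.39130)^(1/3) = 0.73142.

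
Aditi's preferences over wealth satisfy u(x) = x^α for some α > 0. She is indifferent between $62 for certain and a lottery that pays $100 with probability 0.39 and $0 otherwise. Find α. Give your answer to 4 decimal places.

The lottery's expected utility is 0.39·u(100) + 0.61·u(0) = 0.39·100^α (since u(0) = 0 for α > 0).
Indifference: 62^α = 0.39·100^α, so (62/100)^α = 0.39.
Taking logs: α·ln(62/100) = ln(0.39), so α = -0.9416085 / -0.4780358 ≈ 1.9697.

α ≈ 1.9697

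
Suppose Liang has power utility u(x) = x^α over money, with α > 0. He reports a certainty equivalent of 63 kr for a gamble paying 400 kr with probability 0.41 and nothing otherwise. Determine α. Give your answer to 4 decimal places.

Since u(0) = 0, the lottery's EU is 0.41·400^α.
Equating: 63^α = 0.41·400^α, i.e. 0.1575^α = 0.41.
α = ln(0.41) / ln(63/400) = -0.8915981/-1.8483298 ≈ 0.4824.

α ≈ 0.4824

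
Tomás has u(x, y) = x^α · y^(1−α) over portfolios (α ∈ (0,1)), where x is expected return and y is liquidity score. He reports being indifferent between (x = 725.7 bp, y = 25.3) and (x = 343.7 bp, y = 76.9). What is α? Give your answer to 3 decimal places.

α ≈ 0.598

Set the two utilities equal: 725.7^α·25.3^(1−α) = 343.7^α·76.9^(1−α).
(725.7/343.7)^α = (76.9/25.3)^(1−α); take logs: α·ln(725.7/343.7) = (1−α)·ln(76.9/25.3), i.e. α·0.747368 = (1−α)·1.111701.
Thus α·(1.859069) = 1.111701, so α = 1.111701/1.859069 ≈ 0.598.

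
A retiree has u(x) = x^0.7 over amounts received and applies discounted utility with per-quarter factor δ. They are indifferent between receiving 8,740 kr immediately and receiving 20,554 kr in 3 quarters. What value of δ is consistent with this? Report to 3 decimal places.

δ ≈ 0.819

Equating discounted utilities: u(8740) = δ^3·u(20554) ⇒ δ^3 = u(8740)/u(20554).
Since u(x) = x^0.7, δ^3 = (8740/20554)^0.7 = 0.42522^0.7 = 0.54958.
Taking the cube root: δ = 0.54958^(1/3) ≈ 0.819.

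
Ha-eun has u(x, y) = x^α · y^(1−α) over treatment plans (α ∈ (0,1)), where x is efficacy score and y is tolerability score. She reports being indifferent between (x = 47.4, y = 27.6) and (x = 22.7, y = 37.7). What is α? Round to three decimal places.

Indifference: 47.4^α · 27.6^(1−α) = 22.7^α · 37.7^(1−α).
Taking logs: α·ln 47.4 + (1−α)·ln 27.6 = α·ln 22.7 + (1−α)·ln 37.7, i.e. α·0.736257 = (1−α)·0.311844.
Thus α·(1.048101) = 0.311844, so α = 0.311844/1.048101 ≈ 0.298.

α ≈ 0.298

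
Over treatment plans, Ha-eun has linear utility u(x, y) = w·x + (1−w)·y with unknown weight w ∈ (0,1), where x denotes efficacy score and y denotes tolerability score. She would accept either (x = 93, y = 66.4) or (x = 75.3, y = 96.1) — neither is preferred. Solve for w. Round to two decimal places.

u(93,66.4) = u(75.3,96.1) means w·93 + (1−w)·66.4 = w·75.3 + (1−w)·96.1.
Collecting terms: w·17.7 = (1−w)·29.7.
So w/(1−w) = 29.7/17.7 = 1.6780, giving w = 29.7/(17.7+29.7) = 0.63.

w = 0.63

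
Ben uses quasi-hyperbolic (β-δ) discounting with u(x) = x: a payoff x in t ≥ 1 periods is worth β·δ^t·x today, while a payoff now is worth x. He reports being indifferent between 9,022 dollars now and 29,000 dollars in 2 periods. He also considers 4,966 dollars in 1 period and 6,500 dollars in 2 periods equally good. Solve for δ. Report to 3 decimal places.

δ ≈ 0.764

Both payoffs in the second observation are in the future, so β drops out: δ^1·4966 = δ^2·6500 ⇒ δ = 4966/6500 = 0.76400.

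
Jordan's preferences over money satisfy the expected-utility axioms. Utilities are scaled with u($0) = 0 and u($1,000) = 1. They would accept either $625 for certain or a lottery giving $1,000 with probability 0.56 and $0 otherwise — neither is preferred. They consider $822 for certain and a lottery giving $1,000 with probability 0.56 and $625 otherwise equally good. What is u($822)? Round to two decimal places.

0.81

The first gamble pins u($625): it must equal 0.56·1 + 0.44·0 = 0.56.
The second indifference gives u($822) = 0.56·u($1,000) + 0.44·u($625) = 0.56·1.00 + 0.44·0.56 = 0.8064.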